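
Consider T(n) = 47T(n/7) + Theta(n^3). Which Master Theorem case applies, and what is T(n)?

Master Theorem for T(n) = 47T(n/7) + O(n^3):

a = 47, b = 7, c = 3
log_b(a) = log_7(47) = 1.9786

Case 3: c = 3 > log_7(47) = 1.9786
T(n) = O(n^3) = O(n^3)

For T(n) = 47T(n/7) + O(n^3): log_7(47) = 1.9786. This is Case 3 of the Master Theorem (c > log_b(a), work dominated by root), giving O(n^3).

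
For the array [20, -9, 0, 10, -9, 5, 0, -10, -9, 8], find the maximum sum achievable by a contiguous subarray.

Using Kadane's algorithm on [20, -9, 0, 10, -9, 5, 0, -10, -9, 8]:

Scanning through the array:
Position 1 (value -9): max_ending_here = 11, max_so_far = 20
Position 2 (value 0): max_ending_here = 11, max_so_far = 20
Position 3 (value 10): max_ending_here = 21, max_so_far = 21
Position 4 (value -9): max_ending_here = 12, max_so_far = 21
Position 5 (value 5): max_ending_here = 17, max_so_far = 21
Position 6 (value 0): max_ending_here = 17, max_so_far = 21
Position 7 (value -10): max_ending_here = 7, max_so_far = 21
Position 8 (value -9): max_ending_here = -2, max_so_far = 21
Position 9 (value 8): max_ending_here = 8, max_so_far = 21

Maximum subarray: [20, -9, 0, 10]
Maximum sum: 21

The maximum subarray is [20, -9, 0, 10] with sum 21. This subarray runs from index 0 to index 3.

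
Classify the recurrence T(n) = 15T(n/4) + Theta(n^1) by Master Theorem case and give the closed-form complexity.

Master Theorem for T(n) = 15T(n/4) + O(n^1):

a = 15, b = 4, c = 1
log_b(a) = log_4(15) = 1.9534

Case 1: c = 1 < log_4(15) = 1.9534
T(n) = O(n^(log_4 15))

For T(n) = 15T(n/4) + O(n^1): log_4(15) = 1.9534. This is Case 1 of the Master Theorem (c < log_b(a), work dominated by leaves), giving O(n^(log_4 15)).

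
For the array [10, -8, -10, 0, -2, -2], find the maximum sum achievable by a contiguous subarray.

Using Kadane's algorithm on [10, -8, -10, 0, -2, -2]:

Scanning through the array:
Position 1 (value -8): max_ending_here = 2, max_so_far = 10
Position 2 (value -10): max_ending_here = -8, max_so_far = 10
Position 3 (value 0): max_ending_here = 0, max_so_far = 10
Position 4 (value -2): max_ending_here = -2, max_so_far = 10
Position 5 (value -2): max_ending_here = -2, max_so_far = 10

Maximum subarray: [10]
Maximum sum: 10

The maximum subarray is [10] with sum 10. This subarray runs from index 0 to index 0.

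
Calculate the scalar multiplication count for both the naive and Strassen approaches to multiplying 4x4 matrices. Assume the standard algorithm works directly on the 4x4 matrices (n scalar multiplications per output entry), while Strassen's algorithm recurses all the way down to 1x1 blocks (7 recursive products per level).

Matrix multiplication for 4x4 matrices:

Standard algorithm: 4^3 = 64 multiplications
Strassen's algorithm: 7^(log2(4)) = 7^2 = 49 multiplications
Savings: 64 - 49 = 15 multiplications

Standard: 64 multiplications (4^3). Strassen: 49 multiplications (7^2). Strassen reduces 8 recursive multiplications to 7 at each level.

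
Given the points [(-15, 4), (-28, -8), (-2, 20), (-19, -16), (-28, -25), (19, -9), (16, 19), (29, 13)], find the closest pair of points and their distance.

Computing all pairwise distances among 8 points:

d((-15, 4), (-28, -8)) = 17.6918
d((-15, 4), (-2, 20)) = 20.6155
d((-15, 4), (-19, -16)) = 20.3961
d((-15, 4), (-28, -25)) = 31.7805
d((-15, 4), (19, -9)) = 36.4005
d((-15, 4), (16, 19)) = 34.4384
d((-15, 4), (29, 13)) = 44.911
d((-28, -8), (-2, 20)) = 38.2099
d((-28, -8), (-19, -16)) = 12.0416 <-- minimum
d((-28, -8), (-28, -25)) = 17.0
d((-28, -8), (19, -9)) = 47.0106
d((-28, -8), (16, 19)) = 51.6236
d((-28, -8), (29, 13)) = 60.7454
d((-2, 20), (-19, -16)) = 39.8121
d((-2, 20), (-28, -25)) = 51.9711
d((-2, 20), (19, -9)) = 35.805
d((-2, 20), (16, 19)) = 18.0278
d((-2, 20), (29, 13)) = 31.7805
d((-19, -16), (-28, -25)) = 12.7279
d((-19, -16), (19, -9)) = 38.6394
d((-19, -16), (16, 19)) = 49.4975
d((-19, -16), (29, 13)) = 56.0803
d((-28, -25), (19, -9)) = 49.6488
d((-28, -25), (16, 19)) = 62.2254
d((-28, -25), (29, 13)) = 68.5055
d((19, -9), (16, 19)) = 28.1603
d((19, -9), (29, 13)) = 24.1661
d((16, 19), (29, 13)) = 14.3178

Closest pair: (-28, -8) and (-19, -16) with distance 12.0416

The closest pair is (-28, -8) and (-19, -16) with Euclidean distance 12.0416. For 8 points, brute-force pairwise comparison is shown above. For large n, the divide-and-conquer algorithm (sort by x, recurse on halves, check the dividing strip) achieves O(n log n).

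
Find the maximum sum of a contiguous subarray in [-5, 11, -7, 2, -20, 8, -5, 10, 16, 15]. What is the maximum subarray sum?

Using Kadane's algorithm on [-5, 11, -7, 2, -20, 8, -5, 10, 16, 15]:

Scanning through the array:
Position 1 (value 11): max_ending_here = 11, max_so_far = 11
Position 2 (value -7): max_ending_here = 4, max_so_far = 11
Position 3 (value 2): max_ending_here = 6, max_so_far = 11
Position 4 (value -20): max_ending_here = -14, max_so_far = 11
Position 5 (value 8): max_ending_here = 8, max_so_far = 11
Position 6 (value -5): max_ending_here = 3, max_so_far = 11
Position 7 (value 10): max_ending_here = 13, max_so_far = 13
Position 8 (value 16): max_ending_here = 29, max_so_far = 29
Position 9 (value 15): max_ending_here = 44, max_so_far = 44

Maximum subarray: [8, -5, 10, 16, 15]
Maximum sum: 44

The maximum subarray is [8, -5, 10, 16, 15] with sum 44. This subarray runs from index 5 to index 9.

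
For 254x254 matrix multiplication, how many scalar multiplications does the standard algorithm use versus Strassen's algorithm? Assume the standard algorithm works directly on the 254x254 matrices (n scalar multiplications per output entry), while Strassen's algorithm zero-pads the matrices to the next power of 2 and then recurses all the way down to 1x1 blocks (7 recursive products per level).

Matrix multiplication for 254x254 matrices:

Strassen's algorithm requires power-of-2 dimensions. Pad 254x254 to 256x256 (next power of 2).

Standard algorithm: 254^3 = 16387064 multiplications
Strassen's algorithm: 7^(log2(256)) = 7^8 = 5764801 multiplications
Savings: 16387064 - 5764801 = 10622263 multiplications

Standard: 16387064 multiplications (254^3). Strassen: 5764801 multiplications (7^8, after padding to 256x256). Strassen reduces 8 recursive multiplications to 7 at each level.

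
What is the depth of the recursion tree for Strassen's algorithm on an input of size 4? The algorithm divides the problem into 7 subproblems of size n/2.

For divide and conquer with division factor 2:

Problem sizes at each level:
Level 0: 4
Level 1: 2
Level 2: 1

The root is level 0 and the size-1 base case is level 2 (the tree spans levels 0 through 2, i.e. 3 levels counting the root), so the depth is the number of divisions: log_2(4) = 2

The recursion tree depth is log_2(4) = 2. At each level, the problem size is divided by 2, so it takes 2 divisions to reduce to a base case of size 1. The algorithm makes 7 recursive calls at each level.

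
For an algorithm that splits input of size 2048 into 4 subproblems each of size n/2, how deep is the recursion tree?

For divide and conquer with division factor 2:

Problem sizes at each level:
Level 0: 2048
Level 1: 1024
Level 2: 512
Level 3: 256
Level 4: 128
Level 5: 64
Level 6: 32
Level 7: 16
Level 8: 8
Level 9: 4
Level 10: 2
Level 11: 1

The root is level 0 and the size-1 base case is level 11 (the tree spans levels 0 through 11, i.e. 12 levels counting the root), so the depth is the number of divisions: log_2(2048) = 11

The recursion tree depth is log_2(2048) = 11. At each level, the problem size is divided by 2, so it takes 11 divisions to reduce to a base case of size 1. The algorithm makes 4 recursive calls at each level.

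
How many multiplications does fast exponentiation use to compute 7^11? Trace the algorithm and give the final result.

Computing 7^11 by squaring (build up from 7^1; each line after the first costs one multiplication):

7^1 = 7
7^2 = (7^1)^2 = 7^2 = 49
7^4 = (7^2)^2 = 49^2 = 2401
7^5 = 7 * 7^4 = 7 * 2401 = 16807
7^10 = (7^5)^2 = 16807^2 = 282475249
7^11 = 7 * 7^10 = 7 * 282475249 = 1977326743

Result: 1977326743
Multiplications needed: 5 (5 lines after 7^1)

7^11 = 1977326743. Using exponentiation by squaring, this requires 5 multiplications. The key idea: if the exponent is even, square the half-power; if odd, multiply by the base once.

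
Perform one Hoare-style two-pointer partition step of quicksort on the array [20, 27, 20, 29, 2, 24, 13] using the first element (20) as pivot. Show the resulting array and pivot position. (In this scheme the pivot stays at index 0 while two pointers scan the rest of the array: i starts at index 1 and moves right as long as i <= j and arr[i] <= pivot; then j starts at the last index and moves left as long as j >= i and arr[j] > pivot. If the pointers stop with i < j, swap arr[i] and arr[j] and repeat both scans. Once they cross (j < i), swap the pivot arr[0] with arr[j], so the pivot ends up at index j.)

Hoare-style two-pointer partition with pivot = 20:

Initial array: [20, 27, 20, 29, 2, 24, 13]

Pointers start at i = 1, j = 6.
i stops at index 1 (arr[1]=27 > 20), j stops at index 6 (arr[6]=13 <= 20): swap arr[1] and arr[6], array becomes [20, 13, 20, 29, 2, 24, 27]
i stops at index 3 (arr[3]=29 > 20), j stops at index 4 (arr[4]=2 <= 20): swap arr[3] and arr[4], array becomes [20, 13, 20, 2, 29, 24, 27]
i ends at 4, j ends at 3: the pointers have crossed (j < i), so scanning stops.

Swap pivot arr[0] with arr[3] to place pivot at position 3: [2, 13, 20, 20, 29, 24, 27]
Pivot position: 3

After partitioning with pivot 20, the array becomes [2, 13, 20, 20, 29, 24, 27]. The pivot is placed at index 3. All elements to the left of the pivot are <= 20, and all elements to the right are > 20.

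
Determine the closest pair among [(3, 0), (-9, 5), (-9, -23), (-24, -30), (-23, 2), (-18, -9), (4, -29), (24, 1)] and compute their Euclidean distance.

Computing all pairwise distances among 8 points:

d((3, 0), (-9, 5)) = 13.0
d((3, 0), (-9, -23)) = 25.9422
d((3, 0), (-24, -30)) = 40.3609
d((3, 0), (-23, 2)) = 26.0768
d((3, 0), (-18, -9)) = 22.8473
d((3, 0), (4, -29)) = 29.0172
d((3, 0), (24, 1)) = 21.0238
d((-9, 5), (-9, -23)) = 28.0
d((-9, 5), (-24, -30)) = 38.0789
d((-9, 5), (-23, 2)) = 14.3178
d((-9, 5), (-18, -9)) = 16.6433
d((-9, 5), (4, -29)) = 36.4005
d((-9, 5), (24, 1)) = 33.2415
d((-9, -23), (-24, -30)) = 16.5529
d((-9, -23), (-23, 2)) = 28.6531
d((-9, -23), (-18, -9)) = 16.6433
d((-9, -23), (4, -29)) = 14.3178
d((-9, -23), (24, 1)) = 40.8044
d((-24, -30), (-23, 2)) = 32.0156
d((-24, -30), (-18, -9)) = 21.8403
d((-24, -30), (4, -29)) = 28.0179
d((-24, -30), (24, 1)) = 57.1402
d((-23, 2), (-18, -9)) = 12.083 <-- minimum
d((-23, 2), (4, -29)) = 41.1096
d((-23, 2), (24, 1)) = 47.0106
d((-18, -9), (4, -29)) = 29.7321
d((-18, -9), (24, 1)) = 43.1741
d((4, -29), (24, 1)) = 36.0555

Closest pair: (-23, 2) and (-18, -9) with distance 12.083

The closest pair is (-23, 2) and (-18, -9) with Euclidean distance 12.083. For 8 points, brute-force pairwise comparison is shown above. For large n, the divide-and-conquer algorithm (sort by x, recurse on halves, check the dividing strip) achieves O(n log n).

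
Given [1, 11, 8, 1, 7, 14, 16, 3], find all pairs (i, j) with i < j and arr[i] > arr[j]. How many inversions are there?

Finding inversions in [1, 11, 8, 1, 7, 14, 16, 3]:

(1, 2): arr[1]=11 > arr[2]=8
(1, 3): arr[1]=11 > arr[3]=1
(1, 4): arr[1]=11 > arr[4]=7
(1, 7): arr[1]=11 > arr[7]=3
(2, 3): arr[2]=8 > arr[3]=1
(2, 4): arr[2]=8 > arr[4]=7
(2, 7): arr[2]=8 > arr[7]=3
(4, 7): arr[4]=7 > arr[7]=3
(5, 7): arr[5]=14 > arr[7]=3
(6, 7): arr[6]=16 > arr[7]=3

Total inversions: 10

The array has 10 inversion(s): (1,2), (1,3), (1,4), (1,7), (2,3), (2,4), (2,7), (4,7), (5,7), (6,7). Each pair (i,j) satisfies i < j and arr[i] > arr[j].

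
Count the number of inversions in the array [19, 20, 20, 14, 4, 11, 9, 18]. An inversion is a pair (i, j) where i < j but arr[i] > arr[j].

Finding inversions in [19, 20, 20, 14, 4, 11, 9, 18]:

(0, 3): arr[0]=19 > arr[3]=14
(0, 4): arr[0]=19 > arr[4]=4
(0, 5): arr[0]=19 > arr[5]=11
(0, 6): arr[0]=19 > arr[6]=9
(0, 7): arr[0]=19 > arr[7]=18
(1, 3): arr[1]=20 > arr[3]=14
(1, 4): arr[1]=20 > arr[4]=4
(1, 5): arr[1]=20 > arr[5]=11
(1, 6): arr[1]=20 > arr[6]=9
(1, 7): arr[1]=20 > arr[7]=18
(2, 3): arr[2]=20 > arr[3]=14
(2, 4): arr[2]=20 > arr[4]=4
(2, 5): arr[2]=20 > arr[5]=11
(2, 6): arr[2]=20 > arr[6]=9
(2, 7): arr[2]=20 > arr[7]=18
(3, 4): arr[3]=14 > arr[4]=4
(3, 5): arr[3]=14 > arr[5]=11
(3, 6): arr[3]=14 > arr[6]=9
(5, 6): arr[5]=11 > arr[6]=9

Total inversions: 19

The array has 19 inversion(s): (0,3), (0,4), (0,5), (0,6), (0,7), (1,3), (1,4), (1,5), (1,6), (1,7), (2,3), (2,4), (2,5), (2,6), (2,7), (3,4), (3,5), (3,6), (5,6). Each pair (i,j) satisfies i < j and arr[i] > arr[j].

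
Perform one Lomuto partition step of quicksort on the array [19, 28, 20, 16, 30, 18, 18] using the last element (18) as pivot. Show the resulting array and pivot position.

Lomuto partition with pivot = 18:

Initial array: [19, 28, 20, 16, 30, 18, 18]

arr[0]=19 > 18: no swap
arr[1]=28 > 18: no swap
arr[2]=20 > 18: no swap
arr[3]=16 <= 18: swap with position 0, array becomes [16, 28, 20, 19, 30, 18, 18]
arr[4]=30 > 18: no swap
arr[5]=18 <= 18: swap with position 1, array becomes [16, 18, 20, 19, 30, 28, 18]

Place pivot at position 2: [16, 18, 18, 19, 30, 28, 20]
Pivot position: 2

After partitioning with pivot 18, the array becomes [16, 18, 18, 19, 30, 28, 20]. The pivot is placed at index 2. All elements to the left of the pivot are <= 18, and all elements to the right are > 18.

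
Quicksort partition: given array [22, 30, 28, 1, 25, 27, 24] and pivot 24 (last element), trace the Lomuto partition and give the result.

Lomuto partition with pivot = 24:

Initial array: [22, 30, 28, 1, 25, 27, 24]

arr[0]=22 <= 24: swap with position 0, array becomes [22, 30, 28, 1, 25, 27, 24]
arr[1]=30 > 24: no swap
arr[2]=28 > 24: no swap
arr[3]=1 <= 24: swap with position 1, array becomes [22, 1, 28, 30, 25, 27, 24]
arr[4]=25 > 24: no swap
arr[5]=27 > 24: no swap

Place pivot at position 2: [22, 1, 24, 30, 25, 27, 28]
Pivot position: 2

After partitioning with pivot 24, the array becomes [22, 1, 24, 30, 25, 27, 28]. The pivot is placed at index 2. All elements to the left of the pivot are <= 24, and all elements to the right are > 24.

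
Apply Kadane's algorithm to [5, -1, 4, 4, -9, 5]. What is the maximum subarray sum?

Using Kadane's algorithm on [5, -1, 4, 4, -9, 5]:

Scanning through the array:
Position 1 (value -1): max_ending_here = 4, max_so_far = 5
Position 2 (value 4): max_ending_here = 8, max_so_far = 8
Position 3 (value 4): max_ending_here = 12, max_so_far = 12
Position 4 (value -9): max_ending_here = 3, max_so_far = 12
Position 5 (value 5): max_ending_here = 8, max_so_far = 12

Maximum subarray: [5, -1, 4, 4]
Maximum sum: 12

The maximum subarray is [5, -1, 4, 4] with sum 12. This subarray runs from index 0 to index 3.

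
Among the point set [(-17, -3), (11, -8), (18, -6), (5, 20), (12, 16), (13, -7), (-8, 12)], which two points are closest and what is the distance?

Computing all pairwise distances among 7 points:

d((-17, -3), (11, -8)) = 28.4429
d((-17, -3), (18, -6)) = 35.1283
d((-17, -3), (5, 20)) = 31.8277
d((-17, -3), (12, 16)) = 34.6699
d((-17, -3), (13, -7)) = 30.2655
d((-17, -3), (-8, 12)) = 17.4929
d((11, -8), (18, -6)) = 7.2801
d((11, -8), (5, 20)) = 28.6356
d((11, -8), (12, 16)) = 24.0208
d((11, -8), (13, -7)) = 2.2361 <-- minimum
d((11, -8), (-8, 12)) = 27.5862
d((18, -6), (5, 20)) = 29.0689
d((18, -6), (12, 16)) = 22.8035
d((18, -6), (13, -7)) = 5.099
d((18, -6), (-8, 12)) = 31.6228
d((5, 20), (12, 16)) = 8.0623
d((5, 20), (13, -7)) = 28.1603
d((5, 20), (-8, 12)) = 15.2643
d((12, 16), (13, -7)) = 23.0217
d((12, 16), (-8, 12)) = 20.3961
d((13, -7), (-8, 12)) = 28.3196

Closest pair: (11, -8) and (13, -7) with distance 2.2361

The closest pair is (11, -8) and (13, -7) with Euclidean distance 2.2361. For 7 points, brute-force pairwise comparison is shown above. For large n, the divide-and-conquer algorithm (sort by x, recurse on halves, check the dividing strip) achieves O(n log n).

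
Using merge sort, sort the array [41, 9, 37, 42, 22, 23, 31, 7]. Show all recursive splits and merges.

Merge sort trace:

Split: [41, 9, 37, 42, 22, 23, 31, 7] -> [41, 9, 37, 42] and [22, 23, 31, 7]
  Split: [41, 9, 37, 42] -> [41, 9] and [37, 42]
    Split: [41, 9] -> [41] and [9]
    Merge: [41] + [9] -> [9, 41]
    Split: [37, 42] -> [37] and [42]
    Merge: [37] + [42] -> [37, 42]
  Merge: [9, 41] + [37, 42] -> [9, 37, 41, 42]
  Split: [22, 23, 31, 7] -> [22, 23] and [31, 7]
    Split: [22, 23] -> [22] and [23]
    Merge: [22] + [23] -> [22, 23]
    Split: [31, 7] -> [31] and [7]
    Merge: [31] + [7] -> [7, 31]
  Merge: [22, 23] + [7, 31] -> [7, 22, 23, 31]
Merge: [9, 37, 41, 42] + [7, 22, 23, 31] -> [7, 9, 22, 23, 31, 37, 41, 42]

Final sorted array: [7, 9, 22, 23, 31, 37, 41, 42]

The merge sort proceeds by recursively splitting the array and merging sorted halves.
After all merges, the sorted array is [7, 9, 22, 23, 31, 37, 41, 42].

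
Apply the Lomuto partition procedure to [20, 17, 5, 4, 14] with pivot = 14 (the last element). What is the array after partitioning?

Lomuto partition with pivot = 14:

Initial array: [20, 17, 5, 4, 14]

arr[0]=20 > 14: no swap
arr[1]=17 > 14: no swap
arr[2]=5 <= 14: swap with position 0, array becomes [5, 17, 20, 4, 14]
arr[3]=4 <= 14: swap with position 1, array becomes [5, 4, 20, 17, 14]

Place pivot at position 2: [5, 4, 14, 17, 20]
Pivot position: 2

After partitioning with pivot 14, the array becomes [5, 4, 14, 17, 20]. The pivot is placed at index 2. All elements to the left of the pivot are <= 14, and all elements to the right are > 14.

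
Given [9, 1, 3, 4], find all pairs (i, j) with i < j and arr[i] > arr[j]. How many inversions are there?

Finding inversions in [9, 1, 3, 4]:

(0, 1): arr[0]=9 > arr[1]=1
(0, 2): arr[0]=9 > arr[2]=3
(0, 3): arr[0]=9 > arr[3]=4

Total inversions: 3

The array has 3 inversion(s): (0,1), (0,2), (0,3). Each pair (i,j) satisfies i < j and arr[i] > arr[j].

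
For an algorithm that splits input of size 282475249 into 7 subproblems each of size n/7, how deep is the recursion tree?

For divide and conquer with division factor 7:

Problem sizes at each level:
Level 0: 282475249
Level 1: 40353607
Level 2: 5764801
Level 3: 823543
Level 4: 117649
Level 5: 16807
Level 6: 2401
Level 7: 343
Level 8: 49
Level 9: 7
Level 10: 1

The root is level 0 and the size-1 base case is level 10 (the tree spans levels 0 through 10, i.e. 11 levels counting the root), so the depth is the number of divisions: log_7(282475249) = 10

The recursion tree depth is log_7(282475249) = 10. At each level, the problem size is divided by 7, so it takes 10 divisions to reduce to a base case of size 1. The algorithm makes 7 recursive calls at each level.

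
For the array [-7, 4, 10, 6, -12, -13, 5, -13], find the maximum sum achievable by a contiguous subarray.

Using Kadane's algorithm on [-7, 4, 10, 6, -12, -13, 5, -13]:

Scanning through the array:
Position 1 (value 4): max_ending_here = 4, max_so_far = 4
Position 2 (value 10): max_ending_here = 14, max_so_far = 14
Position 3 (value 6): max_ending_here = 20, max_so_far = 20
Position 4 (value -12): max_ending_here = 8, max_so_far = 20
Position 5 (value -13): max_ending_here = -5, max_so_far = 20
Position 6 (value 5): max_ending_here = 5, max_so_far = 20
Position 7 (value -13): max_ending_here = -8, max_so_far = 20

Maximum subarray: [4, 10, 6]
Maximum sum: 20

The maximum subarray is [4, 10, 6] with sum 20. This subarray runs from index 1 to index 3.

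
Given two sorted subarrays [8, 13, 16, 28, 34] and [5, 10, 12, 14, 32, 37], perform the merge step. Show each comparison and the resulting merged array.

Merging process:

Compare 8 vs 5: take 5 from right. Merged: [5]
Compare 8 vs 10: take 8 from left. Merged: [5, 8]
Compare 13 vs 10: take 10 from right. Merged: [5, 8, 10]
Compare 13 vs 12: take 12 from right. Merged: [5, 8, 10, 12]
Compare 13 vs 14: take 13 from left. Merged: [5, 8, 10, 12, 13]
Compare 16 vs 14: take 14 from right. Merged: [5, 8, 10, 12, 13, 14]
Compare 16 vs 32: take 16 from left. Merged: [5, 8, 10, 12, 13, 14, 16]
Compare 28 vs 32: take 28 from left. Merged: [5, 8, 10, 12, 13, 14, 16, 28]
Compare 34 vs 32: take 32 from right. Merged: [5, 8, 10, 12, 13, 14, 16, 28, 32]
Compare 34 vs 37: take 34 from left. Merged: [5, 8, 10, 12, 13, 14, 16, 28, 32, 34]
Append remaining from right: [37]. Merged: [5, 8, 10, 12, 13, 14, 16, 28, 32, 34, 37]

Final merged array: [5, 8, 10, 12, 13, 14, 16, 28, 32, 34, 37]
Total comparisons: 10

The merged array is [5, 8, 10, 12, 13, 14, 16, 28, 32, 34, 37], requiring 10 comparisons. The merge step runs in O(n) time where n is the total number of elements.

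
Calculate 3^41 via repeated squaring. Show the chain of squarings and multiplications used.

Computing 3^41 by squaring (build up from 3^1; each line after the first costs one multiplication):

3^1 = 3
3^2 = (3^1)^2 = 3^2 = 9
3^4 = (3^2)^2 = 9^2 = 81
3^5 = 3 * 3^4 = 3 * 81 = 243
3^10 = (3^5)^2 = 243^2 = 59049
3^20 = (3^10)^2 = 59049^2 = 3486784401
3^40 = (3^20)^2 = 3486784401^2 = 12157665459056928801
3^41 = 3 * 3^40 = 3 * 12157665459056928801 = 36472996377170786403

Result: 36472996377170786403
Multiplications needed: 7 (7 lines after 3^1)

3^41 = 36472996377170786403. Using exponentiation by squaring, this requires 7 multiplications. The key idea: if the exponent is even, square the half-power; if odd, multiply by the base once.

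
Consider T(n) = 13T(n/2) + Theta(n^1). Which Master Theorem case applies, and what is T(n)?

Master Theorem for T(n) = 13T(n/2) + O(n^1):

a = 13, b = 2, c = 1
log_b(a) = log_2(13) = 3.7004

Case 1: c = 1 < log_2(13) = 3.7004
T(n) = O(n^(log_2 13))

For T(n) = 13T(n/2) + O(n^1): log_2(13) = 3.7004. This is Case 1 of the Master Theorem (c < log_b(a), work dominated by leaves), giving O(n^(log_2 13)).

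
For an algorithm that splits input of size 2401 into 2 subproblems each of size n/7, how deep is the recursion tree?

For divide and conquer with division factor 7:

Problem sizes at each level:
Level 0: 2401
Level 1: 343
Level 2: 49
Level 3: 7
Level 4: 1

The root is level 0 and the size-1 base case is level 4 (the tree spans levels 0 through 4, i.e. 5 levels counting the root), so the depth is the number of divisions: log_7(2401) = 4

The recursion tree depth is log_7(2401) = 4. At each level, the problem size is divided by 7, so it takes 4 divisions to reduce to a base case of size 1. The algorithm makes 2 recursive calls at each level.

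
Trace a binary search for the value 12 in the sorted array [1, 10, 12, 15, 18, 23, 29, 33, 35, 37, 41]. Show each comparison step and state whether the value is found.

Binary search for 12 in [1, 10, 12, 15, 18, 23, 29, 33, 35, 37, 41]:

lo=0, hi=10, mid=5, arr[mid]=23 -> 23 > 12, search left half
lo=0, hi=4, mid=2, arr[mid]=12 -> Found target at index 2!

Binary search finds 12 at index 2 after 2 comparisons. The search repeatedly halves the search space by comparing with the middle element.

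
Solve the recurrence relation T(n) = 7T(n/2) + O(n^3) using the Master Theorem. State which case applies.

Master Theorem for T(n) = 7T(n/2) + O(n^3):

a = 7, b = 2, c = 3
log_b(a) = log_2(7) = 2.8074

Case 3: c = 3 > log_2(7) = 2.8074
T(n) = O(n^3) = O(n^3)

For T(n) = 7T(n/2) + O(n^3): log_2(7) = 2.8074. This is Case 3 of the Master Theorem (c > log_b(a), work dominated by root), giving O(n^3).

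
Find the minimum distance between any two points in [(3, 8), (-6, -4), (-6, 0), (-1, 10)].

Computing all pairwise distances among 4 points:

d((3, 8), (-6, -4)) = 15.0
d((3, 8), (-6, 0)) = 12.0416
d((3, 8), (-1, 10)) = 4.4721
d((-6, -4), (-6, 0)) = 4.0 <-- minimum
d((-6, -4), (-1, 10)) = 14.8661
d((-6, 0), (-1, 10)) = 11.1803

Closest pair: (-6, -4) and (-6, 0) with distance 4.0

The closest pair is (-6, -4) and (-6, 0) with Euclidean distance 4.0. For 4 points, brute-force pairwise comparison is shown above. For large n, the divide-and-conquer algorithm (sort by x, recurse on halves, check the dividing strip) achieves O(n log n).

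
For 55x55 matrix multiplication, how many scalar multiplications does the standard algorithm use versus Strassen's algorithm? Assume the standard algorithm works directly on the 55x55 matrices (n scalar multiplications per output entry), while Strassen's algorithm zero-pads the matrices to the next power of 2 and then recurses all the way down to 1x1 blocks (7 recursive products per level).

Matrix multiplication for 55x55 matrices:

Strassen's algorithm requires power-of-2 dimensions. Pad 55x55 to 64x64 (next power of 2).

Standard algorithm: 55^3 = 166375 multiplications
Strassen's algorithm: 7^(log2(64)) = 7^6 = 117649 multiplications
Savings: 166375 - 117649 = 48726 multiplications

Standard: 166375 multiplications (55^3). Strassen: 117649 multiplications (7^6, after padding to 64x64). Strassen reduces 8 recursive multiplications to 7 at each level.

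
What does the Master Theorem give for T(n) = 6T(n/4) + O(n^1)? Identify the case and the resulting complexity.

Master Theorem for T(n) = 6T(n/4) + O(n^1):

a = 6, b = 4, c = 1
log_b(a) = log_4(6) = 1.2925

Case 1: c = 1 < log_4(6) = 1.2925
T(n) = O(n^(log_4 6))

For T(n) = 6T(n/4) + O(n^1): log_4(6) = 1.2925. This is Case 1 of the Master Theorem (c < log_b(a), work dominated by leaves), giving O(n^(log_4 6)).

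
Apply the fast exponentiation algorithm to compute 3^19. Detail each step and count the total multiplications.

Computing 3^19 by squaring (build up from 3^1; each line after the first costs one multiplication):

3^1 = 3
3^2 = (3^1)^2 = 3^2 = 9
3^4 = (3^2)^2 = 9^2 = 81
3^8 = (3^4)^2 = 81^2 = 6561
3^9 = 3 * 3^8 = 3 * 6561 = 19683
3^18 = (3^9)^2 = 19683^2 = 387420489
3^19 = 3 * 3^18 = 3 * 387420489 = 1162261467

Result: 1162261467
Multiplications needed: 6 (6 lines after 3^1)

3^19 = 1162261467. Using exponentiation by squaring, this requires 6 multiplications. The key idea: if the exponent is even, square the half-power; if odd, multiply by the base once.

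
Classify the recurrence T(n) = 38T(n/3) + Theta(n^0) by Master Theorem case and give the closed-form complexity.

Master Theorem for T(n) = 38T(n/3) + O(n^0):

a = 38, b = 3, c = 0
log_b(a) = log_3(38) = 3.3111

Case 1: c = 0 < log_3(38) = 3.3111
T(n) = O(n^(log_3 38))

For T(n) = 38T(n/3) + O(n^0): log_3(38) = 3.3111. This is Case 1 of the Master Theorem (c < log_b(a), work dominated by leaves), giving O(n^(log_3 38)).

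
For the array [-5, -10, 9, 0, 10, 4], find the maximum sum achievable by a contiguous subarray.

Using Kadane's algorithm on [-5, -10, 9, 0, 10, 4]:

Scanning through the array:
Position 1 (value -10): max_ending_here = -10, max_so_far = -5
Position 2 (value 9): max_ending_here = 9, max_so_far = 9
Position 3 (value 0): max_ending_here = 9, max_so_far = 9
Position 4 (value 10): max_ending_here = 19, max_so_far = 19
Position 5 (value 4): max_ending_here = 23, max_so_far = 23

Maximum subarray: [9, 0, 10, 4]
Maximum sum: 23

The maximum subarray is [9, 0, 10, 4] with sum 23. This subarray runs from index 2 to index 5.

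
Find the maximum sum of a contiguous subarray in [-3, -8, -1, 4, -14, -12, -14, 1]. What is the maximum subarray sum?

Using Kadane's algorithm on [-3, -8, -1, 4, -14, -12, -14, 1]:

Scanning through the array:
Position 1 (value -8): max_ending_here = -8, max_so_far = -3
Position 2 (value -1): max_ending_here = -1, max_so_far = -1
Position 3 (value 4): max_ending_here = 4, max_so_far = 4
Position 4 (value -14): max_ending_here = -10, max_so_far = 4
Position 5 (value -12): max_ending_here = -12, max_so_far = 4
Position 6 (value -14): max_ending_here = -14, max_so_far = 4
Position 7 (value 1): max_ending_here = 1, max_so_far = 4

Maximum subarray: [4]
Maximum sum: 4

The maximum subarray is [4] with sum 4. This subarray runs from index 3 to index 3.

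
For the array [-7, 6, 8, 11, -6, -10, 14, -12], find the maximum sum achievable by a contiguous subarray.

Using Kadane's algorithm on [-7, 6, 8, 11, -6, -10, 14, -12]:

Scanning through the array:
Position 1 (value 6): max_ending_here = 6, max_so_far = 6
Position 2 (value 8): max_ending_here = 14, max_so_far = 14
Position 3 (value 11): max_ending_here = 25, max_so_far = 25
Position 4 (value -6): max_ending_here = 19, max_so_far = 25
Position 5 (value -10): max_ending_here = 9, max_so_far = 25
Position 6 (value 14): max_ending_here = 23, max_so_far = 25
Position 7 (value -12): max_ending_here = 11, max_so_far = 25

Maximum subarray: [6, 8, 11]
Maximum sum: 25

The maximum subarray is [6, 8, 11] with sum 25. This subarray runs from index 1 to index 3.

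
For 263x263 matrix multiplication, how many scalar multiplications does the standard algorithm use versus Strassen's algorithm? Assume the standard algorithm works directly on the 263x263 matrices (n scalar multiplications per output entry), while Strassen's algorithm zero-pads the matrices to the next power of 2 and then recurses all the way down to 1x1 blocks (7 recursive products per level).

Matrix multiplication for 263x263 matrices:

Strassen's algorithm requires power-of-2 dimensions. Pad 263x263 to 512x512 (next power of 2).

Standard algorithm: 263^3 = 18191447 multiplications
Strassen's algorithm: 7^(log2(512)) = 7^9 = 40353607 multiplications
Difference: 18191447 - 40353607 = -22162160 (Strassen uses MORE here due to padding overhead — for small or just-over-power-of-2 n, padding can outweigh the per-level savings)

Standard: 18191447 multiplications (263^3). Strassen: 40353607 multiplications (7^9, after padding to 512x512). Strassen reduces 8 recursive multiplications to 7 at each level.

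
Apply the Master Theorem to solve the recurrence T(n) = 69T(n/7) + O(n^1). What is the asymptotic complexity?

Master Theorem for T(n) = 69T(n/7) + O(n^1):

a = 69, b = 7, c = 1
log_b(a) = log_7(69) = 2.1759

Case 1: c = 1 < log_7(69) = 2.1759
T(n) = O(n^(log_7 69))

For T(n) = 69T(n/7) + O(n^1): log_7(69) = 2.1759. This is Case 1 of the Master Theorem (c < log_b(a), work dominated by leaves), giving O(n^(log_7 69)).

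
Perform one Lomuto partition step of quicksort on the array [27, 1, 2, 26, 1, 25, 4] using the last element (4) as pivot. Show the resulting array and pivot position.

Lomuto partition with pivot = 4:

Initial array: [27, 1, 2, 26, 1, 25, 4]

arr[0]=27 > 4: no swap
arr[1]=1 <= 4: swap with position 0, array becomes [1, 27, 2, 26, 1, 25, 4]
arr[2]=2 <= 4: swap with position 1, array becomes [1, 2, 27, 26, 1, 25, 4]
arr[3]=26 > 4: no swap
arr[4]=1 <= 4: swap with position 2, array becomes [1, 2, 1, 26, 27, 25, 4]
arr[5]=25 > 4: no swap

Place pivot at position 3: [1, 2, 1, 4, 27, 25, 26]
Pivot position: 3

After partitioning with pivot 4, the array becomes [1, 2, 1, 4, 27, 25, 26]. The pivot is placed at index 3. All elements to the left of the pivot are <= 4, and all elements to the right are > 4.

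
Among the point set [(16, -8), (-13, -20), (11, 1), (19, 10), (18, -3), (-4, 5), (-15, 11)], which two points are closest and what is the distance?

Computing all pairwise distances among 7 points:

d((16, -8), (-13, -20)) = 31.3847
d((16, -8), (11, 1)) = 10.2956
d((16, -8), (19, 10)) = 18.2483
d((16, -8), (18, -3)) = 5.3852 <-- minimum
d((16, -8), (-4, 5)) = 23.8537
d((16, -8), (-15, 11)) = 36.3593
d((-13, -20), (11, 1)) = 31.8904
d((-13, -20), (19, 10)) = 43.8634
d((-13, -20), (18, -3)) = 35.3553
d((-13, -20), (-4, 5)) = 26.5707
d((-13, -20), (-15, 11)) = 31.0644
d((11, 1), (19, 10)) = 12.0416
d((11, 1), (18, -3)) = 8.0623
d((11, 1), (-4, 5)) = 15.5242
d((11, 1), (-15, 11)) = 27.8568
d((19, 10), (18, -3)) = 13.0384
d((19, 10), (-4, 5)) = 23.5372
d((19, 10), (-15, 11)) = 34.0147
d((18, -3), (-4, 5)) = 23.4094
d((18, -3), (-15, 11)) = 35.8469
d((-4, 5), (-15, 11)) = 12.53

Closest pair: (16, -8) and (18, -3) with distance 5.3852

The closest pair is (16, -8) and (18, -3) with Euclidean distance 5.3852. For 7 points, brute-force pairwise comparison is shown above. For large n, the divide-and-conquer algorithm (sort by x, recurse on halves, check the dividing strip) achieves O(n log n).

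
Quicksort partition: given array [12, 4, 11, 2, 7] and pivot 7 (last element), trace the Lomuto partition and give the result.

Lomuto partition with pivot = 7:

Initial array: [12, 4, 11, 2, 7]

arr[0]=12 > 7: no swap
arr[1]=4 <= 7: swap with position 0, array becomes [4, 12, 11, 2, 7]
arr[2]=11 > 7: no swap
arr[3]=2 <= 7: swap with position 1, array becomes [4, 2, 11, 12, 7]

Place pivot at position 2: [4, 2, 7, 12, 11]
Pivot position: 2

After partitioning with pivot 7, the array becomes [4, 2, 7, 12, 11]. The pivot is placed at index 2. All elements to the left of the pivot are <= 7, and all elements to the right are > 7.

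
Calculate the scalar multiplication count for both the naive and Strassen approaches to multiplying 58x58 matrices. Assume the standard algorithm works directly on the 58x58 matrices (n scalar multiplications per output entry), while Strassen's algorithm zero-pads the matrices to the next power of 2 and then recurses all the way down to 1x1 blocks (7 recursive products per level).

Matrix multiplication for 58x58 matrices:

Strassen's algorithm requires power-of-2 dimensions. Pad 58x58 to 64x64 (next power of 2).

Standard algorithm: 58^3 = 195112 multiplications
Strassen's algorithm: 7^(log2(64)) = 7^6 = 117649 multiplications
Savings: 195112 - 117649 = 77463 multiplications

Standard: 195112 multiplications (58^3). Strassen: 117649 multiplications (7^6, after padding to 64x64). Strassen reduces 8 recursive multiplications to 7 at each level.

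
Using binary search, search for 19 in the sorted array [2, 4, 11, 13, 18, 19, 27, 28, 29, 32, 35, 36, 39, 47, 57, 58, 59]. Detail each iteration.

Binary search for 19 in [2, 4, 11, 13, 18, 19, 27, 28, 29, 32, 35, 36, 39, 47, 57, 58, 59]:

lo=0, hi=16, mid=8, arr[mid]=29 -> 29 > 19, search left half
lo=0, hi=7, mid=3, arr[mid]=13 -> 13 < 19, search right half
lo=4, hi=7, mid=5, arr[mid]=19 -> Found target at index 5!

Binary search finds 19 at index 5 after 3 comparisons. The search repeatedly halves the search space by comparing with the middle element.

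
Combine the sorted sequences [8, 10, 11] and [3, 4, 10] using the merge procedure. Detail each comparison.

Merging process:

Compare 8 vs 3: take 3 from right. Merged: [3]
Compare 8 vs 4: take 4 from right. Merged: [3, 4]
Compare 8 vs 10: take 8 from left. Merged: [3, 4, 8]
Compare 10 vs 10: take 10 from left. Merged: [3, 4, 8, 10]
Compare 11 vs 10: take 10 from right. Merged: [3, 4, 8, 10, 10]
Append remaining from left: [11]. Merged: [3, 4, 8, 10, 10, 11]

Final merged array: [3, 4, 8, 10, 10, 11]
Total comparisons: 5

The merged array is [3, 4, 8, 10, 10, 11], requiring 5 comparisons. The merge step runs in O(n) time where n is the total number of elements.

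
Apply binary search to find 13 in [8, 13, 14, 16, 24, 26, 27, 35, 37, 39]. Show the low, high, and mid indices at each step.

Binary search for 13 in [8, 13, 14, 16, 24, 26, 27, 35, 37, 39]:

lo=0, hi=9, mid=4, arr[mid]=24 -> 24 > 13, search left half
lo=0, hi=3, mid=1, arr[mid]=13 -> Found target at index 1!

Binary search finds 13 at index 1 after 2 comparisons. The search repeatedly halves the search space by comparing with the middle element.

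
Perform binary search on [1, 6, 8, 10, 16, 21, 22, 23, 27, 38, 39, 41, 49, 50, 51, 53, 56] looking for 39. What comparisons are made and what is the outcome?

Binary search for 39 in [1, 6, 8, 10, 16, 21, 22, 23, 27, 38, 39, 41, 49, 50, 51, 53, 56]:

lo=0, hi=16, mid=8, arr[mid]=27 -> 27 < 39, search right half
lo=9, hi=16, mid=12, arr[mid]=49 -> 49 > 39, search left half
lo=9, hi=11, mid=10, arr[mid]=39 -> Found target at index 10!

Binary search finds 39 at index 10 after 3 comparisons. The search repeatedly halves the search space by comparing with the middle element.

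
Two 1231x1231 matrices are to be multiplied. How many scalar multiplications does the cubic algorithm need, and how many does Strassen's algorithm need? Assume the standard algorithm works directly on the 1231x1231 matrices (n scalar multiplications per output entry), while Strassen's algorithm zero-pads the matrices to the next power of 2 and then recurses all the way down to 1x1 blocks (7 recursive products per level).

Matrix multiplication for 1231x1231 matrices:

Strassen's algorithm requires power-of-2 dimensions. Pad 1231x1231 to 2048x2048 (next power of 2).

Standard algorithm: 1231^3 = 1865409391 multiplications
Strassen's algorithm: 7^(log2(2048)) = 7^11 = 1977326743 multiplications
Difference: 1865409391 - 1977326743 = -111917352 (Strassen uses MORE here due to padding overhead — for small or just-over-power-of-2 n, padding can outweigh the per-level savings)

Standard: 1865409391 multiplications (1231^3). Strassen: 1977326743 multiplications (7^11, after padding to 2048x2048). Strassen reduces 8 recursive multiplications to 7 at each level.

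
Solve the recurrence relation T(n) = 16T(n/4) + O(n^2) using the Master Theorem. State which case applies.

Master Theorem for T(n) = 16T(n/4) + O(n^2):

a = 16, b = 4, c = 2
log_b(a) = log_4(16) = 2.0000

Case 2: c = 2 = log_4(16) = 2.0000
T(n) = O(n^2 log n) = O(n^2 log n)

For T(n) = 16T(n/4) + O(n^2): log_4(16) = 2.0000. This is Case 2 of the Master Theorem (c = log_b(a), equal work at all levels), giving O(n^2 log n).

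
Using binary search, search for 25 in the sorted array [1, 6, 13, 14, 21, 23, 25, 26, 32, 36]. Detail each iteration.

Binary search for 25 in [1, 6, 13, 14, 21, 23, 25, 26, 32, 36]:

lo=0, hi=9, mid=4, arr[mid]=21 -> 21 < 25, search right half
lo=5, hi=9, mid=7, arr[mid]=26 -> 26 > 25, search left half
lo=5, hi=6, mid=5, arr[mid]=23 -> 23 < 25, search right half
lo=6, hi=6, mid=6, arr[mid]=25 -> Found target at index 6!

Binary search finds 25 at index 6 after 4 comparisons. The search repeatedly halves the search space by comparing with the middle element.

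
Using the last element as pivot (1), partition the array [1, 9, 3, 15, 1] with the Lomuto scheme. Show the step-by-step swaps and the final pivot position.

Lomuto partition with pivot = 1:

Initial array: [1, 9, 3, 15, 1]

arr[0]=1 <= 1: swap with position 0, array becomes [1, 9, 3, 15, 1]
arr[1]=9 > 1: no swap
arr[2]=3 > 1: no swap
arr[3]=15 > 1: no swap

Place pivot at position 1: [1, 1, 3, 15, 9]
Pivot position: 1

After partitioning with pivot 1, the array becomes [1, 1, 3, 15, 9]. The pivot is placed at index 1. All elements to the left of the pivot are <= 1, and all elements to the right are > 1.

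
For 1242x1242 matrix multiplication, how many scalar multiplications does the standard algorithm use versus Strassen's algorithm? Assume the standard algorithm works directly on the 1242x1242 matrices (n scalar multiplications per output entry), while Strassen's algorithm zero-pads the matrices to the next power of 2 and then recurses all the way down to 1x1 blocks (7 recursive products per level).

Matrix multiplication for 1242x1242 matrices:

Strassen's algorithm requires power-of-2 dimensions. Pad 1242x1242 to 2048x2048 (next power of 2).

Standard algorithm: 1242^3 = 1915864488 multiplications
Strassen's algorithm: 7^(log2(2048)) = 7^11 = 1977326743 multiplications
Difference: 1915864488 - 1977326743 = -61462255 (Strassen uses MORE here due to padding overhead — for small or just-over-power-of-2 n, padding can outweigh the per-level savings)

Standard: 1915864488 multiplications (1242^3). Strassen: 1977326743 multiplications (7^11, after padding to 2048x2048). Strassen reduces 8 recursive multiplications to 7 at each level.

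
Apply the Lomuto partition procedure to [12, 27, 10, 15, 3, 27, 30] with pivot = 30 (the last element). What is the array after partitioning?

Lomuto partition with pivot = 30:

Initial array: [12, 27, 10, 15, 3, 27, 30]

arr[0]=12 <= 30: swap with position 0, array becomes [12, 27, 10, 15, 3, 27, 30]
arr[1]=27 <= 30: swap with position 1, array becomes [12, 27, 10, 15, 3, 27, 30]
arr[2]=10 <= 30: swap with position 2, array becomes [12, 27, 10, 15, 3, 27, 30]
arr[3]=15 <= 30: swap with position 3, array becomes [12, 27, 10, 15, 3, 27, 30]
arr[4]=3 <= 30: swap with position 4, array becomes [12, 27, 10, 15, 3, 27, 30]
arr[5]=27 <= 30: swap with position 5, array becomes [12, 27, 10, 15, 3, 27, 30]

Place pivot at position 6: [12, 27, 10, 15, 3, 27, 30]
Pivot position: 6

After partitioning with pivot 30, the array becomes [12, 27, 10, 15, 3, 27, 30]. The pivot is placed at index 6. All elements to the left of the pivot are <= 30, and all elements to the right are > 30.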